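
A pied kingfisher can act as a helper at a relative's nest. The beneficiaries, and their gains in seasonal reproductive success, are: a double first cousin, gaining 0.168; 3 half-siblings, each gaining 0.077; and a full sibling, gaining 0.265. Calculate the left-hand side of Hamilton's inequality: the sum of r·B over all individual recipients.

0.23225

r to a double first cousin = 0.25 (double first cousins share both grandparent pairs — four paths of length 4: r = 4·(1/2)^4 = 1/4).
r to a half-sibling = 0.25 (half-sibs share one parent — one path of length 2: r = (1/2)^2 = 1/4).
r to a full sibling = 1/2 (full sibs share both parents — two paths of length 2: r = 2·(1/2)^2 = 1/2).
Summing one r·B term per recipient: 1·0.25·0.168 + 3·0.25·0.077 + 1·0.5·0.265 = 0.23225.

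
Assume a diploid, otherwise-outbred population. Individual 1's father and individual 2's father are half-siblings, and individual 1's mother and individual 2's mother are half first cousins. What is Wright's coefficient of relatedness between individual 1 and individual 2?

Relatedness sums over independent paths through distinct common ancestors.
Individual 1 and individual 2 are related in two ways: half first cousins through their fathers (r = 1/16) and half second cousins through their mothers (r = 1/64).
r = 1/16 + 1/64 = 5/64 = 0.078125.

0.078125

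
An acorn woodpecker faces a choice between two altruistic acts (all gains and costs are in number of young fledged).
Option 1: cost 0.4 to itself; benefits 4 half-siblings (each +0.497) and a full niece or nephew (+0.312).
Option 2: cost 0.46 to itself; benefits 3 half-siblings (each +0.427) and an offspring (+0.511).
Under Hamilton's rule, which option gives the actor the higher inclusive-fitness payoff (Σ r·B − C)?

Option 1

Option 1: r to a half-sibling = 0.25.
Option 1: r to a full niece or nephew = 0.25.
Option 1: Σ r·B − C = (4·0.25·0.497 + 1·0.25·0.312) − 0.4 = 0.175.
Option 2: r to a half-sibling = 0.25.
Option 2: r to an offspring = 0.5.
Option 2: Σ r·B − C = (3·0.25·0.427 + 1·0.5·0.511) − 0.46 = 0.11575.
Option 1 has the higher net inclusive-fitness payoff.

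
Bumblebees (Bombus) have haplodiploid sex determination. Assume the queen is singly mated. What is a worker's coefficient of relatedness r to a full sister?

Haplodiploid full sisters inherit their father's entire haploid genome identically (contributing 1/2) and on average half of their mother's contribution (1/2 · 1/2 = 1/4); r = 1/2 + 1/4 = 3/4.

0.75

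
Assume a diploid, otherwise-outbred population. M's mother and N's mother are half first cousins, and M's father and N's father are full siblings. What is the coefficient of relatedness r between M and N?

0.140625

Independent pedigree routes through distinct common ancestors add.
M and N are related in two ways: half second cousins through their mothers (r = 1/64) and first cousins through their fathers (r = 1/8).
r = 1/64 + 1/8 = 9/64 = 0.140625.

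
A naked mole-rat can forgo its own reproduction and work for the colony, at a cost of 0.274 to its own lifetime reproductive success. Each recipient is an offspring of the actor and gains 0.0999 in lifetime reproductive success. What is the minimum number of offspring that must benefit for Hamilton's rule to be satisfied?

6

r to an offspring = 1/2 (one parent–offspring link: r = (1/2)^1 = 1/2).
Hamilton's rule: n·r·B > C  ⇒  n > C/(r·B) = 0.274/(0.5·0.0999) = 5.485.
The smallest integer exceeding 5.485 is 6.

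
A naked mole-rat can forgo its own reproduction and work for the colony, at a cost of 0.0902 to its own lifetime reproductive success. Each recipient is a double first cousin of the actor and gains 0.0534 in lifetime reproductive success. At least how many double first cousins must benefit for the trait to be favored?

r to a double first cousin = 0.25 (double first cousins share both grandparent pairs — four paths of length 4: r = 4·(1/2)^4 = 1/4).
Hamilton's rule: n·r·B > C  ⇒  n > C/(r·B) = 0.0902/(0.25·0.0534) = 6.757.
The smallest integer exceeding 6.757 is 7.

7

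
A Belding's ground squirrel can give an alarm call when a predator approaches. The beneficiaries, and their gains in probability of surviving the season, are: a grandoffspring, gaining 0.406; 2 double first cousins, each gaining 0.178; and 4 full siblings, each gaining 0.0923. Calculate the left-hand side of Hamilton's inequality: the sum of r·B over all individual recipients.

r to a grandoffspring = 0.25 (two parent–offspring links: r = (1/2)^2 = 1/4).
r to a double first cousin = 1/4 (double first cousins share both grandparent pairs — four paths of length 4: r = 4·(1/2)^4 = 1/4).
r to a full sibling = 1/2 (full sibs share both parents — two paths of length 2: r = 2·(1/2)^2 = 1/2).
Summing one r·B term per recipient: 1·0.25·0.406 + 2·0.25·0.178 + 4·0.5·0.0923 = 0.3751.

0.3751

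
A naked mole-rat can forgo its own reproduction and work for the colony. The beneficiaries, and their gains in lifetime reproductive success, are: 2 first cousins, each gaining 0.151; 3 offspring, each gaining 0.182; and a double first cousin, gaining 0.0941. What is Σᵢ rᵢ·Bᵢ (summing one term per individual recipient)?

r to a first cousin = 1/8 (first cousins share one grandparent pair — two paths of length 4: r = 2·(1/2)^4 = 1/8).
r to an offspring = 0.5 (one parent–offspring link: r = (1/2)^1 = 1/2).
r to a double first cousin = 0.25 (double first cousins share both grandparent pairs — four paths of length 4: r = 4·(1/2)^4 = 1/4).
Summing one r·B term per recipient: 2·0.125·0.151 + 3·0.5·0.182 + 1·0.25·0.0941 = 0.334275.

0.334275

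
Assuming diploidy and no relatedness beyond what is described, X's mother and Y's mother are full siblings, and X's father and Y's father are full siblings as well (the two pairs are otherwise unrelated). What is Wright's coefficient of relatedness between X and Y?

Wright's path rule: contributions from independent ancestry routes add.
X and Y are related in two ways: first cousins through their mothers (r = 1/8) and first cousins through their fathers (r = 1/8) — i.e. double first cousins.
r = 1/8 + 1/8 = 1/4 = 0.25.

0.25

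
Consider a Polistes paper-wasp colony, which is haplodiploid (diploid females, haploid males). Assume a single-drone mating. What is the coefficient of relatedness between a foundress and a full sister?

0.75

Haplodiploid full sisters inherit their father's entire haploid genome identically (contributing 1/2) and on average half of their mother's contribution (1/2 · 1/2 = 1/4); r = 1/2 + 1/4 = 3/4.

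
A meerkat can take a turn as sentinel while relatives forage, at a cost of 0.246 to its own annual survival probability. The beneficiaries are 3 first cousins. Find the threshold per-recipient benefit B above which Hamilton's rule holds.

0.656

r to a first cousin = 0.125 (first cousins share one grandparent pair — two paths of length 4: r = 2·(1/2)^4 = 1/8).
Hamilton's rule with n recipients of equal r: n·r·B > C, so B > C/(n·r) = 0.246/(3·0.125) = 0.656.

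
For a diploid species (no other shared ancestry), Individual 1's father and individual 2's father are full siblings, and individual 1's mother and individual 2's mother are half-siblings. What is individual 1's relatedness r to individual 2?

With two independent routes of shared ancestry, r is the sum of the two contributions.
Individual 1 and individual 2 are related in two ways: first cousins through their fathers (r = 1/8) and half first cousins through their mothers (r = 1/16).
r = 1/8 + 1/16 = 3/16 = 0.1875.

0.1875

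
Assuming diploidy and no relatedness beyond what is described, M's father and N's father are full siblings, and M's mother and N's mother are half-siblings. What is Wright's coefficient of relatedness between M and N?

0.1875

With two independent routes of shared ancestry, r is the sum of the two contributions.
M and N are related in two ways: first cousins through their fathers (r = 1/8) and half first cousins through their mothers (r = 1/16).
r = 1/8 + 1/16 = 0.1875.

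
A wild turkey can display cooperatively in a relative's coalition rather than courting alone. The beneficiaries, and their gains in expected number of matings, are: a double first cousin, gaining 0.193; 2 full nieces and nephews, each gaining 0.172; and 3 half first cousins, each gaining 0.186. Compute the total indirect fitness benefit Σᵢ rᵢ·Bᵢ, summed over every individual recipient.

r to a double first cousin = 0.25 (double first cousins share both grandparent pairs — four paths of length 4: r = 4·(1/2)^4 = 1/4).
r to a full niece or nephew = 0.25 (full aunt/uncle↔niece/nephew: two paths of length 3 through the shared grandparent pair: r = 2·(1/2)^3 = 1/4).
r to a half first cousin = 1/16 (half first cousins share one grandparent — one path of length 4: r = (1/2)^4 = 1/16).
Summing one r·B term per recipient: 1·0.25·0.193 + 2·0.25·0.172 + 3·0.0625·0.186 = 0.169125.

0.169125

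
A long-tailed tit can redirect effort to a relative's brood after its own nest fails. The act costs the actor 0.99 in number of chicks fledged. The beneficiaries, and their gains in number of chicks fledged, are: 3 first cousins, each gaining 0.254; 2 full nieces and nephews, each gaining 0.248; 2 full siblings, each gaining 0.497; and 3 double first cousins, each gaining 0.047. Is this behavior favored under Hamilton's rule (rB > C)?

No

Hamilton's rule: the trait is favored when the sum of r·B over every recipient exceeds the actor's cost C.
r to a first cousin = 1/8 (first cousins share one grandparent pair — two paths of length 4: r = 2·(1/2)^4 = 1/8).
r to a full niece or nephew = 0.25 (full aunt/uncle↔niece/nephew: two paths of length 3 through the shared grandparent pair: r = 2·(1/2)^3 = 1/4).
r to a full sibling = 1/2 (full sibs share both parents — two paths of length 2: r = 2·(1/2)^2 = 1/2).
r to a double first cousin = 0.25 (double first cousins share both grandparent pairs — four paths of length 4: r = 4·(1/2)^4 = 1/4).
Summing one r·B term per recipient: 3·0.125·0.254 + 2·0.25·0.248 + 2·0.5·0.497 + 3·0.25·0.047 = 0.7515.
0.7515 < 0.99: the indirect benefit is less than the cost.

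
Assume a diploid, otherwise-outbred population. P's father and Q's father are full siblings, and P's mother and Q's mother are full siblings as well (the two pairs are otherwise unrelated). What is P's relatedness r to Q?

0.25

Wright's path rule: contributions from independent ancestry routes add.
P and Q are related in two ways: first cousins through their fathers (r = 1/8) and first cousins through their mothers (r = 1/8) — i.e. double first cousins.
r = 1/8 + 1/8 = 1/4 = 0.25.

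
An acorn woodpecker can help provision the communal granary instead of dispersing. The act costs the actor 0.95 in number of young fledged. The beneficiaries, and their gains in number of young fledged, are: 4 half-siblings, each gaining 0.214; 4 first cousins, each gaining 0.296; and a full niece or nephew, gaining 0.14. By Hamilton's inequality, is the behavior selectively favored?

No

Hamilton's rule: the trait is favored when the sum of r·B over every recipient exceeds the actor's cost C.
r to a half-sibling = 1/4 (half-sibs share one parent — one path of length 2: r = (1/2)^2 = 1/4).
r to a first cousin = 0.125 (first cousins share one grandparent pair — two paths of length 4: r = 2·(1/2)^4 = 1/8).
r to a full niece or nephew = 1/4 (full aunt/uncle↔niece/nephew: two paths of length 3 through the shared grandparent pair: r = 2·(1/2)^3 = 1/4).
Summing one r·B term per recipient: 4·0.25·0.214 + 4·0.125·0.296 + 1·0.25·0.14 = 0.397.
0.397 < 0.95: the indirect benefit is less than the cost.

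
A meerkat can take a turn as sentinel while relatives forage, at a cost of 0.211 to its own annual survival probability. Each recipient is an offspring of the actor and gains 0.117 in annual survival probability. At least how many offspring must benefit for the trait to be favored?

r to an offspring = 1/2 (one parent–offspring link: r = (1/2)^1 = 1/2).
Hamilton's rule: n·r·B > C  ⇒  n > C/(r·B) = 0.211/(0.5·0.117) = 3.607.
The smallest integer exceeding 3.607 is 4.

4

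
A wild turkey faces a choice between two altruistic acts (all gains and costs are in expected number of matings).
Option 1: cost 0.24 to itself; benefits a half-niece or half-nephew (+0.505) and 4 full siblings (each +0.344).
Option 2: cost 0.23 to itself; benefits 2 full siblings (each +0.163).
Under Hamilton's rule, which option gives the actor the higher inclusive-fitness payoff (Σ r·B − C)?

Option 1

Option 1: r to a half-niece or half-nephew = 0.125.
Option 1: r to a full sibling = 0.5.
Option 1: Σ r·B − C = (1·0.125·0.505 + 4·0.5·0.344) − 0.24 = 0.511125.
Option 2: r to a full sibling = 0.5.
Option 2: Σ r·B − C = (2·0.5·0.163) − 0.23 = -0.067.
Option 1 has the higher net inclusive-fitness payoff.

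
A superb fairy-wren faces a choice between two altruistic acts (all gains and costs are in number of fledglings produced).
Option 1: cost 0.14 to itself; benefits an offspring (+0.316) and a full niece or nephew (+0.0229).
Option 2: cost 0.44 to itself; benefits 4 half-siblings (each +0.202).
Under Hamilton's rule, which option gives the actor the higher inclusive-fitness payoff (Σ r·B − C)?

Option 1: r to an offspring = 0.5.
Option 1: r to a full niece or nephew = 0.25.
Option 1: Σ r·B − C = (1·0.5·0.316 + 1·0.25·0.0229) − 0.14 = 0.023725.
Option 2: r to a half-sibling = 0.25.
Option 2: Σ r·B − C = (4·0.25·0.202) − 0.44 = -0.238.
Option 1 has the higher net inclusive-fitness payoff.

Option 1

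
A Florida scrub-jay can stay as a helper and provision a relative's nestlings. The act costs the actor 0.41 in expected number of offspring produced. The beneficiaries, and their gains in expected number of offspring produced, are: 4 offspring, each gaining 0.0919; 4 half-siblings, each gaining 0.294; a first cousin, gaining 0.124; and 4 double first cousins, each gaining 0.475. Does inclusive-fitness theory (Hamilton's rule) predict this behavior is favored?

Yes

Hamilton's rule: the trait is favored when the sum of r·B over every recipient exceeds the actor's cost C.
r to an offspring = 0.5 (one parent–offspring link: r = (1/2)^1 = 1/2).
r to a half-sibling = 0.25 (half-sibs share one parent — one path of length 2: r = (1/2)^2 = 1/4).
r to a first cousin = 0.125 (first cousins share one grandparent pair — two paths of length 4: r = 2·(1/2)^4 = 1/8).
r to a double first cousin = 0.25 (double first cousins share both grandparent pairs — four paths of length 4: r = 4·(1/2)^4 = 1/4).
Summing one r·B term per recipient: 4·0.5·0.0919 + 4·0.25·0.294 + 1·0.125·0.124 + 4·0.25·0.475 = 0.9683.
0.9683 > 0.41: the indirect benefit exceeds the cost.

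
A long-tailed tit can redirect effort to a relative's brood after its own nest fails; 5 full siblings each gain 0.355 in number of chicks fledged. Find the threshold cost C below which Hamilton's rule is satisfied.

r to a full sibling = 1/2 (full sibs share both parents — two paths of length 2: r = 2·(1/2)^2 = 1/2).
Hamilton's rule: n·r·B > C, so the trait is favored while C < n·r·B = 5·0.5·0.355 = 0.8875.

0.8875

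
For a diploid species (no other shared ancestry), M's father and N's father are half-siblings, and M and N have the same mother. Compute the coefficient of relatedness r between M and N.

0.3125

Wright's path rule: contributions from independent ancestry routes add.
M and N are related in two ways: half first cousins through their fathers (r = 1/16) and half-sibs through their shared mother (r = 1/4).
r = 1/16 + 1/4 = 0.3125.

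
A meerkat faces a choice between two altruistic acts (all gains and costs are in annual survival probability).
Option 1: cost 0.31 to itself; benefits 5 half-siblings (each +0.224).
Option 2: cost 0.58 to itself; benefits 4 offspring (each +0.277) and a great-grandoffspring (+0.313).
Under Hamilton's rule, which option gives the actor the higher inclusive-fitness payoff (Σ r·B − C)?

Option 1: r to a half-sibling = 0.25.
Option 1: Σ r·B − C = (5·0.25·0.224) − 0.31 = -0.03.
Option 2: r to an offspring = 0.5.
Option 2: r to a great-grandoffspring = 0.125.
Option 2: Σ r·B − C = (4·0.5·0.277 + 1·0.125·0.313) − 0.58 = 0.013125.
Option 2 has the higher net inclusive-fitness payoff.

Option 2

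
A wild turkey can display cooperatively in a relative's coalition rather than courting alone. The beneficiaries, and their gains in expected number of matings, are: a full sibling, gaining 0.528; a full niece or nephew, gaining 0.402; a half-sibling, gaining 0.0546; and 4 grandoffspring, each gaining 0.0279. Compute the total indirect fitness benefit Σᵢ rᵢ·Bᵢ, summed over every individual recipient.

r to a full sibling = 0.5 (full sibs share both parents — two paths of length 2: r = 2·(1/2)^2 = 1/2).
r to a full niece or nephew = 0.25 (full aunt/uncle↔niece/nephew: two paths of length 3 through the shared grandparent pair: r = 2·(1/2)^3 = 1/4).
r to a half-sibling = 0.25 (half-sibs share one parent — one path of length 2: r = (1/2)^2 = 1/4).
r to a grandoffspring = 1/4 (two parent–offspring links: r = (1/2)^2 = 1/4).
Summing one r·B term per recipient: 1·0.5·0.528 + 1·0.25·0.402 + 1·0.25·0.0546 + 4·0.25·0.0279 = 0.40605.

0.40605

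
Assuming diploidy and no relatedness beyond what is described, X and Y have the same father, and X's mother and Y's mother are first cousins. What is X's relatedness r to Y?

With two independent routes of shared ancestry, r is the sum of the two contributions.
X and Y are related in two ways: half-sibs through their shared father (r = 1/4) and second cousins through their mothers (r = 1/32).
r = 1/4 + 1/32 = 9/32 = 0.28125.

0.28125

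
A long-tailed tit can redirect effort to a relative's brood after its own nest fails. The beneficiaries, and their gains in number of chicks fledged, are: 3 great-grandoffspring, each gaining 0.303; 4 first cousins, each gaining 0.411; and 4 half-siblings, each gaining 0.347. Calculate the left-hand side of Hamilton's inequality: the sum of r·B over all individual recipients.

0.666125

r to a great-grandoffspring = 0.125 (three parent–offspring links: r = (1/2)^3 = 1/8).
r to a first cousin = 0.125 (first cousins share one grandparent pair — two paths of length 4: r = 2·(1/2)^4 = 1/8).
r to a half-sibling = 1/4 (half-sibs share one parent — one path of length 2: r = (1/2)^2 = 1/4).
Summing one r·B term per recipient: 3·0.125·0.303 + 4·0.125·0.411 + 4·0.25·0.347 = 0.666125.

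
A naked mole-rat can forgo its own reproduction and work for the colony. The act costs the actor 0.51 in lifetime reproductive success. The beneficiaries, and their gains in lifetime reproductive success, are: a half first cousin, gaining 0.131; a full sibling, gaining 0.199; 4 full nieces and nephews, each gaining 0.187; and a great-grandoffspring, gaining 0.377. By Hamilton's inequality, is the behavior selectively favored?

No

Hamilton's rule: the trait is favored when the sum of r·B over every recipient exceeds the actor's cost C.
r to a half first cousin = 1/16 (half first cousins share one grandparent — one path of length 4: r = (1/2)^4 = 1/16).
r to a full sibling = 1/2 (full sibs share both parents — two paths of length 2: r = 2·(1/2)^2 = 1/2).
r to a full niece or nephew = 1/4 (full aunt/uncle↔niece/nephew: two paths of length 3 through the shared grandparent pair: r = 2·(1/2)^3 = 1/4).
r to a great-grandoffspring = 1/8 (three parent–offspring links: r = (1/2)^3 = 1/8).
Summing one r·B term per recipient: 1·0.0625·0.131 + 1·0.5·0.199 + 4·0.25·0.187 + 1·0.125·0.377 = 0.3418125.
0.3418125 < 0.51: the indirect benefit is less than the cost.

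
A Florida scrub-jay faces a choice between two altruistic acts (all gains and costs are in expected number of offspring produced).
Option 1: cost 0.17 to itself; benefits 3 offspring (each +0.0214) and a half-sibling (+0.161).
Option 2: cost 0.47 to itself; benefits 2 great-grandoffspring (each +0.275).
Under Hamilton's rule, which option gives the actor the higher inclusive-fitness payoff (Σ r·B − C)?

Option 1: r to an offspring = 0.5.
Option 1: r to a half-sibling = 0.25.
Option 1: Σ r·B − C = (3·0.5·0.0214 + 1·0.25·0.161) − 0.17 = -0.09765.
Option 2: r to a great-grandoffspring = 0.125.
Option 2: Σ r·B − C = (2·0.125·0.275) − 0.47 = -0.40125.
Option 1 has the higher net inclusive-fitness payoff.

Option 1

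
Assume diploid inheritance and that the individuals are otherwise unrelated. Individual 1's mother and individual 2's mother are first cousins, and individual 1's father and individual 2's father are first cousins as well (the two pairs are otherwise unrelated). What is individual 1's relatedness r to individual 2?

Independent pedigree routes through distinct common ancestors add.
Individual 1 and individual 2 are related in two ways: second cousins through their mothers (r = 1/32) and second cousins through their fathers (r = 1/32).
r = 1/32 + 1/32 = 1/16 = 0.0625.

0.0625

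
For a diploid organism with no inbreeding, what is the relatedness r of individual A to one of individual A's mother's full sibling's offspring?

0.125

Each parent–offspring link contributes a factor of 1/2, and independent paths through distinct common ancestors add.
First cousins share one grandparent pair — two paths of length 4: r = 2·(1/2)^4 = 1/8.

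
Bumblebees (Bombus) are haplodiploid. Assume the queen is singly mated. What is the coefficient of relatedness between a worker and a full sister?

Haplodiploid full sisters inherit their father's entire haploid genome identically (contributing 1/2) and on average half of their mother's contribution (1/2 · 1/2 = 1/4); r = 1/2 + 1/4 = 3/4.

0.75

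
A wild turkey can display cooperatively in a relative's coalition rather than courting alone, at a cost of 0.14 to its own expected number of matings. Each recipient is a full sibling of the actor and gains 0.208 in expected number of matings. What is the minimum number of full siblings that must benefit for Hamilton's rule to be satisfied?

r to a full sibling = 1/2 (full sibs share both parents — two paths of length 2: r = 2·(1/2)^2 = 1/2).
Hamilton's rule: n·r·B > C  ⇒  n > C/(r·B) = 0.14/(0.5·0.208) = 1.346.
The smallest integer exceeding 1.346 is 2.

2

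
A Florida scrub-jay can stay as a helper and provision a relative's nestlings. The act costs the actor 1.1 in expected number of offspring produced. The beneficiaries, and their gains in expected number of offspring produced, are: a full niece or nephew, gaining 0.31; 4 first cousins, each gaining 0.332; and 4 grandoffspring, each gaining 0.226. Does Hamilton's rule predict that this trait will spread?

No

Hamilton's rule: the trait is favored when the sum of r·B over every recipient exceeds the actor's cost C.
r to a full niece or nephew = 1/4 (full aunt/uncle↔niece/nephew: two paths of length 3 through the shared grandparent pair: r = 2·(1/2)^3 = 1/4).
r to a first cousin = 1/8 (first cousins share one grandparent pair — two paths of length 4: r = 2·(1/2)^4 = 1/8).
r to a grandoffspring = 0.25 (two parent–offspring links: r = (1/2)^2 = 1/4).
Summing one r·B term per recipient: 1·0.25·0.31 + 4·0.125·0.332 + 4·0.25·0.226 = 0.4695.
0.4695 < 1.1: the indirect benefit is less than the cost.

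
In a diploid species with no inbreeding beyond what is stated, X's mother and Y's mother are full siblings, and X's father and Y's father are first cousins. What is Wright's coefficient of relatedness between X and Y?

Relatedness sums over independent paths through distinct common ancestors.
X and Y are related in two ways: first cousins through their mothers (r = 1/8) and second cousins through their fathers (r = 1/32).
r = 1/8 + 1/32 = 5/32 = 0.15625.

0.15625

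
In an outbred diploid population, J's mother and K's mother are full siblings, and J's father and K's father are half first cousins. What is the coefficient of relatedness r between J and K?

With two independent routes of shared ancestry, r is the sum of the two contributions.
J and K are related in two ways: first cousins through their mothers (r = 1/8) and half second cousins through their fathers (r = 1/64).
r = 1/8 + 1/64 = 0.140625.

0.140625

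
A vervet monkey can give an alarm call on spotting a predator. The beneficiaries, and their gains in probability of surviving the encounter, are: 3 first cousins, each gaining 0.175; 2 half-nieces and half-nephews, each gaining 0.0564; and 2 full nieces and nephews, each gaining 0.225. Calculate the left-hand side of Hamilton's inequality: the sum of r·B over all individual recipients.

0.192225

r to a first cousin = 1/8 (first cousins share one grandparent pair — two paths of length 4: r = 2·(1/2)^4 = 1/8).
r to a half-niece or half-nephew = 1/8 (half-aunt/uncle↔niece/nephew: one path of length 3: r = (1/2)^3 = 1/8).
r to a full niece or nephew = 1/4 (full aunt/uncle↔niece/nephew: two paths of length 3 through the shared grandparent pair: r = 2·(1/2)^3 = 1/4).
Summing one r·B term per recipient: 3·0.125·0.175 + 2·0.125·0.0564 + 2·0.25·0.225 = 0.192225.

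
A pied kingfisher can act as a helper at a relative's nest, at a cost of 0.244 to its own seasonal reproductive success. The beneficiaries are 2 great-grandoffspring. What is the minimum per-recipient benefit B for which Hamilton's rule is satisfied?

0.976

r to a great-grandoffspring = 1/8 (three parent–offspring links: r = (1/2)^3 = 1/8).
Hamilton's rule with n recipients of equal r: n·r·B > C, so B > C/(n·r) = 0.244/(2·0.125) = 0.976.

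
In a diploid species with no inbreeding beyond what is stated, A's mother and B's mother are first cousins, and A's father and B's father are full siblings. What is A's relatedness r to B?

0.15625

Independent pedigree routes through distinct common ancestors add.
A and B are related in two ways: second cousins through their mothers (r = 1/32) and first cousins through their fathers (r = 1/8).
r = 1/32 + 1/8 = 5/32 = 0.15625.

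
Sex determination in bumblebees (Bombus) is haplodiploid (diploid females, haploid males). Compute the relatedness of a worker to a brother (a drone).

Her haploid brother carries none of their father's genes and a random half of their mother's genome; that half matches the maternal half of her own genome with probability 1/2: r = 1/2 · 1/2 = 1/4.

0.25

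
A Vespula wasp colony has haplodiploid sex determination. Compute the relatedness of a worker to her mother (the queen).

One meiotic link between diploid queen and diploid daughter: r = 1/2.

0.5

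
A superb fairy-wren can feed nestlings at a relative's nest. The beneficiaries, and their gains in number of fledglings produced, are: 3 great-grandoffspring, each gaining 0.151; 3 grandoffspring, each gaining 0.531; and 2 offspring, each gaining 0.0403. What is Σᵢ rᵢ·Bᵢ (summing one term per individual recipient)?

0.495175

r to a great-grandoffspring = 0.125 (three parent–offspring links: r = (1/2)^3 = 1/8).
r to a grandoffspring = 0.25 (two parent–offspring links: r = (1/2)^2 = 1/4).
r to an offspring = 1/2 (one parent–offspring link: r = (1/2)^1 = 1/2).
Summing one r·B term per recipient: 3·0.125·0.151 + 3·0.25·0.531 + 2·0.5·0.0403 = 0.495175.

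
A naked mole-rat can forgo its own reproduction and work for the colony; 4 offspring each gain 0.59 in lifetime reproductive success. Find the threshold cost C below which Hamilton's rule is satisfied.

r to an offspring = 0.5 (one parent–offspring link: r = (1/2)^1 = 1/2).
Hamilton's rule: n·r·B > C, so the trait is favored while C < n·r·B = 4·0.5·0.59 = 1.18.

1.18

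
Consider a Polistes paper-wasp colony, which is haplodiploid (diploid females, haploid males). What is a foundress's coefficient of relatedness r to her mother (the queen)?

0.5

One meiotic link between diploid queen and diploid daughter: r = 1/2.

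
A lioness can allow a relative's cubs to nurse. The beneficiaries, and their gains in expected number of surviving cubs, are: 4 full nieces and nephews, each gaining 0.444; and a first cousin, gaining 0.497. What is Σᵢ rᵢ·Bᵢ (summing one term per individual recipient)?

0.506125

r to a full niece or nephew = 1/4 (full aunt/uncle↔niece/nephew: two paths of length 3 through the shared grandparent pair: r = 2·(1/2)^3 = 1/4).
r to a first cousin = 0.125 (first cousins share one grandparent pair — two paths of length 4: r = 2·(1/2)^4 = 1/8).
Summing one r·B term per recipient: 4·0.25·0.444 + 1·0.125·0.497 = 0.506125.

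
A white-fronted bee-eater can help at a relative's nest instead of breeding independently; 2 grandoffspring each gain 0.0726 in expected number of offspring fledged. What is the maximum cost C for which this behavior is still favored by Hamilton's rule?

r to a grandoffspring = 1/4 (two parent–offspring links: r = (1/2)^2 = 1/4).
Hamilton's rule: n·r·B > C, so the trait is favored while C < n·r·B = 2·0.25·0.0726 = 0.0363.

0.0363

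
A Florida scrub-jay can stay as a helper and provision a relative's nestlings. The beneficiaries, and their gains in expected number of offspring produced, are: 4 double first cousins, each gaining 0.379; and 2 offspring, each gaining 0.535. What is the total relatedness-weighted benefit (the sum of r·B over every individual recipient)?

r to a double first cousin = 0.25 (double first cousins share both grandparent pairs — four paths of length 4: r = 4·(1/2)^4 = 1/4).
r to an offspring = 1/2 (one parent–offspring link: r = (1/2)^1 = 1/2).
Summing one r·B term per recipient: 4·0.25·0.379 + 2·0.5·0.535 = 0.914.

0.914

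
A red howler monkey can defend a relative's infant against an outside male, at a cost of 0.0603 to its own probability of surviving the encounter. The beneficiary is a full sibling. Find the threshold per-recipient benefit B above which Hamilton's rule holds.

r to a full sibling = 1/2 (full sibs share both parents — two paths of length 2: r = 2·(1/2)^2 = 1/2).
Hamilton's rule with n recipients of equal r: n·r·B > C, so B > C/(n·r) = 0.0603/(1·0.5) = 0.1206.

0.1206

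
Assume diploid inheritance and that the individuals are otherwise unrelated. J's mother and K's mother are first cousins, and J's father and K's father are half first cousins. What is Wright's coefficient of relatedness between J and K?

0.046875

Independent pedigree routes through distinct common ancestors add.
J and K are related in two ways: second cousins through their mothers (r = 1/32) and half second cousins through their fathers (r = 1/64).
r = 1/32 + 1/64 = 0.046875.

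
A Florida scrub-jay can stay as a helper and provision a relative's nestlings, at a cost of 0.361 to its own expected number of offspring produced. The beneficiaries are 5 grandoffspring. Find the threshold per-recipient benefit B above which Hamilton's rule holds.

r to a grandoffspring = 1/4 (two parent–offspring links: r = (1/2)^2 = 1/4).
Hamilton's rule with n recipients of equal r: n·r·B > C, so B > C/(n·r) = 0.361/(5·0.25) = 0.2888.

0.2888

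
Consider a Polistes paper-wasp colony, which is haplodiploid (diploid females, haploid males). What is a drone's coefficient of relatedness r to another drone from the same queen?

Haploid brothers each carry a random half of the queen's diploid genome, so on average they share half: r = 1/2.

0.5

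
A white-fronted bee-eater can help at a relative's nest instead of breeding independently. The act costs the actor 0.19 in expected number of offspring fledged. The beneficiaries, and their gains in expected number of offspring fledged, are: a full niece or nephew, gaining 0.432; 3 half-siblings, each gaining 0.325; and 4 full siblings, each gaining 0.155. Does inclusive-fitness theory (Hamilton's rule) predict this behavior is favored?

Hamilton's rule: the trait is favored when the sum of r·B over every recipient exceeds the actor's cost C.
r to a full niece or nephew = 0.25 (full aunt/uncle↔niece/nephew: two paths of length 3 through the shared grandparent pair: r = 2·(1/2)^3 = 1/4).
r to a half-sibling = 1/4 (half-sibs share one parent — one path of length 2: r = (1/2)^2 = 1/4).
r to a full sibling = 0.5 (full sibs share both parents — two paths of length 2: r = 2·(1/2)^2 = 1/2).
Summing one r·B term per recipient: 1·0.25·0.432 + 3·0.25·0.325 + 4·0.5·0.155 = 0.66175.
0.66175 > 0.19: the indirect benefit exceeds the cost.

Yes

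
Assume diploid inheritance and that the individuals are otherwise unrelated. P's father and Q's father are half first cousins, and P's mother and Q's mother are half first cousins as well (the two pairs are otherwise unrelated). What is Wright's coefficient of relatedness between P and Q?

With two independent routes of shared ancestry, r is the sum of the two contributions.
P and Q are related in two ways: half second cousins through their fathers (r = 1/64) and half second cousins through their mothers (r = 1/64).
r = 1/64 + 1/64 = 0.03125.

0.03125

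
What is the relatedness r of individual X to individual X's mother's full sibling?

0.25

Each parent–offspring link contributes a factor of 1/2, and independent paths through distinct common ancestors add.
Full aunt/uncle↔niece/nephew: two paths of length 3 through the shared grandparent pair: r = 2·(1/2)^3 = 1/4.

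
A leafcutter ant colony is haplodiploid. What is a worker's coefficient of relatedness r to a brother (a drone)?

Her haploid brother carries none of their father's genes and a random half of their mother's genome; that half matches the maternal half of her own genome with probability 1/2: r = 1/2 · 1/2 = 1/4.

0.25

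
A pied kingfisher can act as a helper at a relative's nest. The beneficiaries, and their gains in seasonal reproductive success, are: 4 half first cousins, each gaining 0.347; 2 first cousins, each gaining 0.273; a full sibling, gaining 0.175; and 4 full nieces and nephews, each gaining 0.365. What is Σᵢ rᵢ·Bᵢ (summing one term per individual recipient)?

0.6075

r to a half first cousin = 0.0625 (half first cousins share one grandparent — one path of length 4: r = (1/2)^4 = 1/16).
r to a first cousin = 0.125 (first cousins share one grandparent pair — two paths of length 4: r = 2·(1/2)^4 = 1/8).
r to a full sibling = 1/2 (full sibs share both parents — two paths of length 2: r = 2·(1/2)^2 = 1/2).
r to a full niece or nephew = 0.25 (full aunt/uncle↔niece/nephew: two paths of length 3 through the shared grandparent pair: r = 2·(1/2)^3 = 1/4).
Summing one r·B term per recipient: 4·0.0625·0.347 + 2·0.125·0.273 + 1·0.5·0.175 + 4·0.25·0.365 = 0.6075.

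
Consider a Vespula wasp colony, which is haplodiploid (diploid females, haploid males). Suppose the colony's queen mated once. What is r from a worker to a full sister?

Haplodiploid full sisters inherit their father's entire haploid genome identically (contributing 1/2) and on average half of their mother's contribution (1/2 · 1/2 = 1/4); r = 1/2 + 1/4 = 3/4.

0.75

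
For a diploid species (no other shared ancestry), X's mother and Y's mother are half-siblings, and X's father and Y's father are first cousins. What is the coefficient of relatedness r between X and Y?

0.09375

With two independent routes of shared ancestry, r is the sum of the two contributions.
X and Y are related in two ways: half first cousins through their mothers (r = 1/16) and second cousins through their fathers (r = 1/32).
r = 1/16 + 1/32 = 0.09375.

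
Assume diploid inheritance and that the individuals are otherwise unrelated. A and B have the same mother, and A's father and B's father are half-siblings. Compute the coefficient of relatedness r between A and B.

0.3125

Relatedness sums over independent paths through distinct common ancestors.
A and B are related in two ways: half-sibs through their shared mother (r = 1/4) and half first cousins through their fathers (r = 1/16).
r = 1/4 + 1/16 = 0.3125.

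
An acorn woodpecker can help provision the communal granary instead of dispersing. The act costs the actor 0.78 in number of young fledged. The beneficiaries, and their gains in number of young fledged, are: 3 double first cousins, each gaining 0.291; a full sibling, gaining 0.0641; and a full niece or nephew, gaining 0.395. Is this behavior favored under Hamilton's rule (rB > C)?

Hamilton's rule: the trait is favored when the sum of r·B over every recipient exceeds the actor's cost C.
r to a double first cousin = 0.25 (double first cousins share both grandparent pairs — four paths of length 4: r = 4·(1/2)^4 = 1/4).
r to a full sibling = 0.5 (full sibs share both parents — two paths of length 2: r = 2·(1/2)^2 = 1/2).
r to a full niece or nephew = 0.25 (full aunt/uncle↔niece/nephew: two paths of length 3 through the shared grandparent pair: r = 2·(1/2)^3 = 1/4).
Summing one r·B term per recipient: 3·0.25·0.291 + 1·0.5·0.0641 + 1·0.25·0.395 = 0.34905.
0.34905 < 0.78: the indirect benefit is less than the cost.

No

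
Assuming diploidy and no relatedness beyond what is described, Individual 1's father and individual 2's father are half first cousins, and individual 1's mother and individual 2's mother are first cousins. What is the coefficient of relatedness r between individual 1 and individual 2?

0.046875

Independent pedigree routes through distinct common ancestors add.
Individual 1 and individual 2 are related in two ways: half second cousins through their fathers (r = 1/64) and second cousins through their mothers (r = 1/32).
r = 1/64 + 1/32 = 3/64 = 0.046875.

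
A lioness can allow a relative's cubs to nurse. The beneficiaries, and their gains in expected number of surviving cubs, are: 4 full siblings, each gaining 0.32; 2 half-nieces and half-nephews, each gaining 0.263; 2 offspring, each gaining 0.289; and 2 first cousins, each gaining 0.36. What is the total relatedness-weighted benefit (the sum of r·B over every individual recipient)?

r to a full sibling = 1/2 (full sibs share both parents — two paths of length 2: r = 2·(1/2)^2 = 1/2).
r to a half-niece or half-nephew = 1/8 (half-aunt/uncle↔niece/nephew: one path of length 3: r = (1/2)^3 = 1/8).
r to an offspring = 0.5 (one parent–offspring link: r = (1/2)^1 = 1/2).
r to a first cousin = 0.125 (first cousins share one grandparent pair — two paths of length 4: r = 2·(1/2)^4 = 1/8).
Summing one r·B term per recipient: 4·0.5·0.32 + 2·0.125·0.263 + 2·0.5·0.289 + 2·0.125·0.36 = 1.08475.

1.08475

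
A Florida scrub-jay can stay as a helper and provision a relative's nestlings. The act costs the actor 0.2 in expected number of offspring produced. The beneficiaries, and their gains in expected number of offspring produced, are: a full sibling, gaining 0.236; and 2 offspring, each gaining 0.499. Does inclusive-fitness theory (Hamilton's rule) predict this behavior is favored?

Hamilton's rule: the trait is favored when the sum of r·B over every recipient exceeds the actor's cost C.
r to a full sibling = 0.5 (full sibs share both parents — two paths of length 2: r = 2·(1/2)^2 = 1/2).
r to an offspring = 0.5 (one parent–offspring link: r = (1/2)^1 = 1/2).
Summing one r·B term per recipient: 1·0.5·0.236 + 2·0.5·0.499 = 0.617.
0.617 > 0.2: the indirect benefit exceeds the cost.

Yes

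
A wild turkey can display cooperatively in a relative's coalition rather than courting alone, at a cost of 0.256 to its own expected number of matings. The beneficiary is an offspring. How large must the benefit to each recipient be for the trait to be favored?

r to an offspring = 1/2 (one parent–offspring link: r = (1/2)^1 = 1/2).
Hamilton's rule with n recipients of equal r: n·r·B > C, so B > C/(n·r) = 0.256/(1·0.5) = 0.512.

0.512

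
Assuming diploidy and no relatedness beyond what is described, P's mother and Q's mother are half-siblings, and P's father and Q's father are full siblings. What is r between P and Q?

Wright's path rule: contributions from independent ancestry routes add.
P and Q are related in two ways: half first cousins through their mothers (r = 1/16) and first cousins through their fathers (r = 1/8).
r = 1/16 + 1/8 = 0.1875.

0.1875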